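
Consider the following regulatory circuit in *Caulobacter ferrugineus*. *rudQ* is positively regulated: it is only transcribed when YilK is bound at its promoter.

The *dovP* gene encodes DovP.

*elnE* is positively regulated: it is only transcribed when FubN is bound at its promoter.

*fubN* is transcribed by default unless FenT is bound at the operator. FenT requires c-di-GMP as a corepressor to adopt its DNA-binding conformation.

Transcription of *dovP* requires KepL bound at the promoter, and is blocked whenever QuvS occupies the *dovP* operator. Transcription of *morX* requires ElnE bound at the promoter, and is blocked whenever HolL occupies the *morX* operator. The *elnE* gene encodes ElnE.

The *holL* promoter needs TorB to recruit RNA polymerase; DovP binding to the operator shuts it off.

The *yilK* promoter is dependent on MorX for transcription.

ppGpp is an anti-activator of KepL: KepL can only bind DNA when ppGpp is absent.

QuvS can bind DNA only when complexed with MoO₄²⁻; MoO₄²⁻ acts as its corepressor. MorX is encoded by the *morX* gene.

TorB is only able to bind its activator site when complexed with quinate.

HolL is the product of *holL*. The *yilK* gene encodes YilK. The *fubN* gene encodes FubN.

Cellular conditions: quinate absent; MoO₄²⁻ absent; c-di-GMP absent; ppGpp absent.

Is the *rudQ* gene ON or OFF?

ON

c-di-GMP is absent, so FenT is inactive.
With no repressor bound, *fubN* is transcribed.
So FubN is produced and active.
No repressor is bound and FubN is active, so *elnE* is transcribed.
So ElnE is produced and active.
MoO₄²⁻ is absent, so QuvS is inactive.
ppGpp is absent, so KepL is active.
No repressor is bound and KepL is active, so *dovP* is transcribed.
So DovP is produced and active.
Quinate is absent, so TorB is inactive.
With repressor DovP bound, *holL* is not transcribed.
So HolL is not produced.
No repressor is bound and ElnE is active, so *morX* is transcribed.
So MorX is produced and active.
No repressor is bound and MorX is active, so *yilK* is transcribed.
So YilK is produced and active.
No repressor is bound and YilK is active, so *rudQ* is transcribed.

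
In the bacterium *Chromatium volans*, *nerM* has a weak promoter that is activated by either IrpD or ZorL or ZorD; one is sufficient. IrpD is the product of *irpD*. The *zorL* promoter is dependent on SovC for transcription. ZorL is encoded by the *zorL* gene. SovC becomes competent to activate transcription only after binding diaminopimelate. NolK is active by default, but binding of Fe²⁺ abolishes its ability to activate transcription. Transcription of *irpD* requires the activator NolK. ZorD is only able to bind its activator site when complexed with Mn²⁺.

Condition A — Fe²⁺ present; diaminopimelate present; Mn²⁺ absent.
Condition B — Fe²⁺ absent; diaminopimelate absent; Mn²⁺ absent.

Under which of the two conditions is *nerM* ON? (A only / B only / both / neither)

Condition A:
Fe²⁺ is present, so NolK is inactive.
Required activator NolK is absent, so *irpD* is not transcribed.
So IrpD is not produced.
Diaminopimelate is present, so SovC is active.
No repressor is bound and SovC is active, so *zorL* is transcribed.
So ZorL is produced and active.
Mn²⁺ is absent, so ZorD is inactive.
Activator ZorL is present, so *nerM* is transcribed.
→ *nerM* is ON in A.
Condition B:
Fe²⁺ is absent, so NolK is active.
No repressor is bound and NolK is active, so *irpD* is transcribed.
So IrpD is produced and active.
Diaminopimelate is absent, so SovC is inactive.
Required activator SovC is absent, so *zorL* is not transcribed.
So ZorL is not produced.
Mn²⁺ is absent, so ZorD is inactive.
Activator IrpD is present, so *nerM* is transcribed.
→ *nerM* is ON in B.

both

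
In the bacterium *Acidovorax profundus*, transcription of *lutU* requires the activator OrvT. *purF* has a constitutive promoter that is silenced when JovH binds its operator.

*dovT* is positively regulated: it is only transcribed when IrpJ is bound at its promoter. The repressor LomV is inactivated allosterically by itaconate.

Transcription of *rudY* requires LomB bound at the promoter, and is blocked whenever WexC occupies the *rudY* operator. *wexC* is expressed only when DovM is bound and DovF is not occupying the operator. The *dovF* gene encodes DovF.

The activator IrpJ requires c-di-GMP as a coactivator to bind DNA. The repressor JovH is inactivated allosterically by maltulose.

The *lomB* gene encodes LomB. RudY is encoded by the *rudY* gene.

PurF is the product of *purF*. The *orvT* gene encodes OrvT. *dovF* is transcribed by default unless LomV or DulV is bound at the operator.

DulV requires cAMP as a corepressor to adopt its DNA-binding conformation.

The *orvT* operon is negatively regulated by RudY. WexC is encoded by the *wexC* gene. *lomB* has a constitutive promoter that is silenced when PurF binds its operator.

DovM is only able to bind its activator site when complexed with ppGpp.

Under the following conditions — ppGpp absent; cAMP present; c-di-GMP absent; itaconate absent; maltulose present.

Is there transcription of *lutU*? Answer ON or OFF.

Maltulose is present, so JovH is inactive.
With no repressor bound, *purF* is transcribed.
So PurF is produced and active.
With repressor PurF bound, *lomB* is not transcribed.
So LomB is not produced.
ppGpp is absent, so DovM is inactive.
Itaconate is absent, so LomV is active.
cAMP is present, so DulV is active.
With repressor LomV bound, *dovF* is not transcribed.
So DovF is not produced.
Required activator DovM is absent, so *wexC* is not transcribed.
So WexC is not produced.
Required activator LomB is absent, so *rudY* is not transcribed.
So RudY is not produced.
With no repressor bound, *orvT* is transcribed.
So OrvT is produced and active.
No repressor is bound and OrvT is active, so *lutU* is transcribed.

ON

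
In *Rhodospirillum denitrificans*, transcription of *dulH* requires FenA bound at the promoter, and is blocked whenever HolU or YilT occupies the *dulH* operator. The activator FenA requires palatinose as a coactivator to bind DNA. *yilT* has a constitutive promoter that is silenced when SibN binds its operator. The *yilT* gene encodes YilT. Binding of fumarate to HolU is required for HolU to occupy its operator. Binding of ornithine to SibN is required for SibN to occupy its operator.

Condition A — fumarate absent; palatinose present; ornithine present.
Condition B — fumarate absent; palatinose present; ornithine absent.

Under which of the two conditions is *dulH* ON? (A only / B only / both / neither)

Condition A:
Fumarate is absent, so HolU is inactive.
Palatinose is present, so FenA is active.
Ornithine is present, so SibN is active.
With repressor SibN bound, *yilT* is not transcribed.
So YilT is not produced.
No repressor is bound and FenA is active, so *dulH* is transcribed.
→ *dulH* is ON in A.
Condition B:
Fumarate is absent, so HolU is inactive.
Palatinose is present, so FenA is active.
Ornithine is absent, so SibN is inactive.
With no repressor bound, *yilT* is transcribed.
So YilT is produced and active.
With repressor YilT bound, *dulH* is not transcribed.
→ *dulH* is OFF in B.

A only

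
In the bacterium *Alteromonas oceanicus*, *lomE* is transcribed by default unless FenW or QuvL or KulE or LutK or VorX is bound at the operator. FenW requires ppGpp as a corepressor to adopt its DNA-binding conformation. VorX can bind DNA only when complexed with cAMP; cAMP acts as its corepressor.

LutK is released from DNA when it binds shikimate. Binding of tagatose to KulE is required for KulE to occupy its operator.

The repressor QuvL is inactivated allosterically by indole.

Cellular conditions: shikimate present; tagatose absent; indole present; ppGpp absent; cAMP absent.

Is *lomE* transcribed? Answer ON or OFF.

ON

ppGpp is absent, so FenW is inactive.
Indole is present, so QuvL is inactive.
Tagatose is absent, so KulE is inactive.
Shikimate is present, so LutK is inactive.
cAMP is absent, so VorX is inactive.
With no repressor bound, *lomE* is transcribed.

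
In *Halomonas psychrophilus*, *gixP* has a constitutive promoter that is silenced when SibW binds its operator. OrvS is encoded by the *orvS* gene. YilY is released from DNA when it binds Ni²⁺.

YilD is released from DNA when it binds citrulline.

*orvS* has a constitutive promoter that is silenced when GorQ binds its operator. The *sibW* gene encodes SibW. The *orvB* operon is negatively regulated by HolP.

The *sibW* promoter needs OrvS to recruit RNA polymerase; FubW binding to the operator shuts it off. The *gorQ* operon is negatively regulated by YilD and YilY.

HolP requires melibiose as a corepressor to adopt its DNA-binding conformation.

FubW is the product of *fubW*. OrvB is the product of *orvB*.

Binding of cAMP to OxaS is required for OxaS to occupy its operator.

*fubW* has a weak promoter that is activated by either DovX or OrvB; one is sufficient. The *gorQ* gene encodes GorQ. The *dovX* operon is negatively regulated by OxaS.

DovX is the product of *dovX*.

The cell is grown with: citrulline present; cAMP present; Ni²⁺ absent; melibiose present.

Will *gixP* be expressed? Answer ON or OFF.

OFF

Citrulline is present, so YilD is inactive.
Ni²⁺ is absent, so YilY is active.
With repressor YilY bound, *gorQ* is not transcribed.
So GorQ is not produced.
With no repressor bound, *orvS* is transcribed.
So OrvS is produced and active.
cAMP is present, so OxaS is active.
With repressor OxaS bound, *dovX* is not transcribed.
So DovX is not produced.
Melibiose is present, so HolP is active.
With repressor HolP bound, *orvB* is not transcribed.
So OrvB is not produced.
No activator is available at the *fubW* promoter, so *fubW* is not transcribed.
So FubW is not produced.
No repressor is bound and OrvS is active, so *sibW* is transcribed.
So SibW is produced and active.
With repressor SibW bound, *gixP* is not transcribed.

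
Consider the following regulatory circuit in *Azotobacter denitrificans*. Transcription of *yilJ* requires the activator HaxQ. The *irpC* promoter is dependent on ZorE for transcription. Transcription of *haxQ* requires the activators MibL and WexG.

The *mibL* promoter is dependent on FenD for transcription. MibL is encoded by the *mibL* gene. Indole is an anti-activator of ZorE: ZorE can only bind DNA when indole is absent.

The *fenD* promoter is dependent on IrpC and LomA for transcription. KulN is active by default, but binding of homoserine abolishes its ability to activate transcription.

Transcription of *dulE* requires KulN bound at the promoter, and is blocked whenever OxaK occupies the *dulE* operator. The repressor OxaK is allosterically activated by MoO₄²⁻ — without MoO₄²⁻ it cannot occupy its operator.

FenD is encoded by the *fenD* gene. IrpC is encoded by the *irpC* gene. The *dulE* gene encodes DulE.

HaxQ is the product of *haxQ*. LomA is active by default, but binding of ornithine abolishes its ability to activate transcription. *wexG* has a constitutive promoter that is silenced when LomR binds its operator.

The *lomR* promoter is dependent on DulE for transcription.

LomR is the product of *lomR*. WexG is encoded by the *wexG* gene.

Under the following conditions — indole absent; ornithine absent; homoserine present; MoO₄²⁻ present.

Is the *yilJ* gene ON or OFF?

Indole is absent, so ZorE is active.
No repressor is bound and ZorE is active, so *irpC* is transcribed.
So IrpC is produced and active.
Ornithine is absent, so LomA is active.
No repressor is bound and IrpC and LomA are active, so *fenD* is transcribed.
So FenD is produced and active.
No repressor is bound and FenD is active, so *mibL* is transcribed.
So MibL is produced and active.
MoO₄²⁻ is present, so OxaK is active.
Homoserine is present, so KulN is inactive.
With repressor OxaK bound, *dulE* is not transcribed.
So DulE is not produced.
Required activator DulE is absent, so *lomR* is not transcribed.
So LomR is not produced.
With no repressor bound, *wexG* is transcribed.
So WexG is produced and active.
No repressor is bound and MibL and WexG are active, so *haxQ* is transcribed.
So HaxQ is produced and active.
No repressor is bound and HaxQ is active, so *yilJ* is transcribed.

ON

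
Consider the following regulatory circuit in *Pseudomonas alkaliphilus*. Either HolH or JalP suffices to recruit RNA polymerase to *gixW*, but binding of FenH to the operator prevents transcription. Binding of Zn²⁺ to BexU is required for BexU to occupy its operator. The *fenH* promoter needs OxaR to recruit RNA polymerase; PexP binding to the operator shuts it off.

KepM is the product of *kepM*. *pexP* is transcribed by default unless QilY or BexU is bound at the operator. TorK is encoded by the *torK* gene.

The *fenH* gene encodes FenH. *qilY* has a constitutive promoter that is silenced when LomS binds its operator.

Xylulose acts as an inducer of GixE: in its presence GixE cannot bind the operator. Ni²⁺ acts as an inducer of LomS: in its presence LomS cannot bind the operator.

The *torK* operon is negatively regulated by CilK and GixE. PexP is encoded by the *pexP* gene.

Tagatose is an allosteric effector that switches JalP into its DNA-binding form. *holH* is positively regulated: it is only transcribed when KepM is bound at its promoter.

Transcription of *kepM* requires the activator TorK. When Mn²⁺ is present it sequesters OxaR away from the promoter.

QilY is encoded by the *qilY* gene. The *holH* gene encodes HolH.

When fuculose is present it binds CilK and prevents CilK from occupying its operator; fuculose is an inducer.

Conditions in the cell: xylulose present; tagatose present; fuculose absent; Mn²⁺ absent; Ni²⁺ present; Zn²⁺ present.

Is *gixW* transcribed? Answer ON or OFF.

Fuculose is absent, so CilK is active.
Xylulose is present, so GixE is inactive.
With repressor CilK bound, *torK* is not transcribed.
So TorK is not produced.
Required activator TorK is absent, so *kepM* is not transcribed.
So KepM is not produced.
Required activator KepM is absent, so *holH* is not transcribed.
So HolH is not produced.
Tagatose is present, so JalP is active.
Mn²⁺ is absent, so OxaR is active.
Ni²⁺ is present, so LomS is inactive.
With no repressor bound, *qilY* is transcribed.
So QilY is produced and active.
Zn²⁺ is present, so BexU is active.
With repressor QilY bound, *pexP* is not transcribed.
So PexP is not produced.
No repressor is bound and OxaR is active, so *fenH* is transcribed.
So FenH is produced and active.
With repressor FenH bound, *gixW* is not transcribed.

OFF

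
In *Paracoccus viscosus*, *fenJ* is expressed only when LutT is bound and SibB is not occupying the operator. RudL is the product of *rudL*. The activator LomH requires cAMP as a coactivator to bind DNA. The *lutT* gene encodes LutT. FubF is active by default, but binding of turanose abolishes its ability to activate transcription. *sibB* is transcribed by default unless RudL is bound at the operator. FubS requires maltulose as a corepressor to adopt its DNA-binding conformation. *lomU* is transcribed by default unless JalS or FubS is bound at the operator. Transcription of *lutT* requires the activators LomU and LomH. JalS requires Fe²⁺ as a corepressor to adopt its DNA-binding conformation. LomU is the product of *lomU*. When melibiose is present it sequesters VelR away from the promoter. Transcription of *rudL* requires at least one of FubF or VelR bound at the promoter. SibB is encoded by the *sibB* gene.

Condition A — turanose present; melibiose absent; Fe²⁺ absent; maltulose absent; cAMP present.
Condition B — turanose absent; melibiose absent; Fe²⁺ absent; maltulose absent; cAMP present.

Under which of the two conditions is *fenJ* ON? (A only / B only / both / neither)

Condition A:
Turanose is present, so FubF is inactive.
Melibiose is absent, so VelR is active.
Activator VelR is present, so *rudL* is transcribed.
So RudL is produced and active.
With repressor RudL bound, *sibB* is not transcribed.
So SibB is not produced.
Fe²⁺ is absent, so JalS is inactive.
Maltulose is absent, so FubS is inactive.
With no repressor bound, *lomU* is transcribed.
So LomU is produced and active.
cAMP is present, so LomH is active.
No repressor is bound and LomU and LomH are active, so *lutT* is transcribed.
So LutT is produced and active.
No repressor is bound and LutT is active, so *fenJ* is transcribed.
→ *fenJ* is ON in A.
Condition B:
Turanose is absent, so FubF is active.
Melibiose is absent, so VelR is active.
Activator FubF is present, so *rudL* is transcribed.
So RudL is produced and active.
With repressor RudL bound, *sibB* is not transcribed.
So SibB is not produced.
Fe²⁺ is absent, so JalS is inactive.
Maltulose is absent, so FubS is inactive.
With no repressor bound, *lomU* is transcribed.
So LomU is produced and active.
cAMP is present, so LomH is active.
No repressor is bound and LomU and LomH are active, so *lutT* is transcribed.
So LutT is produced and active.
No repressor is bound and LutT is active, so *fenJ* is transcribed.
→ *fenJ* is ON in B.

both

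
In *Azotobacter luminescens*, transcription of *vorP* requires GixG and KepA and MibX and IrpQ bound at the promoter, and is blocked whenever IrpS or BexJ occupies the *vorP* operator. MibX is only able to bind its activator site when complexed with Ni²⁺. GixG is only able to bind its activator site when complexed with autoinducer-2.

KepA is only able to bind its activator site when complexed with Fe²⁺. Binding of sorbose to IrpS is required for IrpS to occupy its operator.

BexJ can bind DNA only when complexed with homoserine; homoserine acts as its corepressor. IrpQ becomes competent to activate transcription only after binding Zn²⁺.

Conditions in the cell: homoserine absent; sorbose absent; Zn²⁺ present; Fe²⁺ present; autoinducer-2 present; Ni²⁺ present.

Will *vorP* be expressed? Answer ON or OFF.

ON

Sorbose is absent, so IrpS is inactive.
Autoinducer-2 is present, so GixG is active.
Fe²⁺ is present, so KepA is active.
Ni²⁺ is present, so MibX is active.
Zn²⁺ is present, so IrpQ is active.
Homoserine is absent, so BexJ is inactive.
No repressor is bound and GixG and KepA and MibX and IrpQ are active, so *vorP* is transcribed.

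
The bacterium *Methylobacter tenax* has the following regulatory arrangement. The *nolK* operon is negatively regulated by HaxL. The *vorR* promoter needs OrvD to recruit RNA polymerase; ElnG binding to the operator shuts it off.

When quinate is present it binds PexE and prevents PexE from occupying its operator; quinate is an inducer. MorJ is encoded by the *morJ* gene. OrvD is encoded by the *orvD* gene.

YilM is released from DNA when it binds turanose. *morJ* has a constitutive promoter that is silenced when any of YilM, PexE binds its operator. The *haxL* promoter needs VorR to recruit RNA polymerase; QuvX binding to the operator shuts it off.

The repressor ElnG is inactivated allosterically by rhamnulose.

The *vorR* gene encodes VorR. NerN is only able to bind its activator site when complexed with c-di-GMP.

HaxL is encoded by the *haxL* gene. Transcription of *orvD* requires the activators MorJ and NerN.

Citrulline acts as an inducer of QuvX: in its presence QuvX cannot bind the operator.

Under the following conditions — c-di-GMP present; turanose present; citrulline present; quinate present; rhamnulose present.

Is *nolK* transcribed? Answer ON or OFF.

Turanose is present, so YilM is inactive.
Quinate is present, so PexE is inactive.
With no repressor bound, *morJ* is transcribed.
So MorJ is produced and active.
c-di-GMP is present, so NerN is active.
No repressor is bound and MorJ and NerN are active, so *orvD* is transcribed.
So OrvD is produced and active.
Rhamnulose is present, so ElnG is inactive.
No repressor is bound and OrvD is active, so *vorR* is transcribed.
So VorR is produced and active.
Citrulline is present, so QuvX is inactive.
No repressor is bound and VorR is active, so *haxL* is transcribed.
So HaxL is produced and active.
With repressor HaxL bound, *nolK* is not transcribed.

OFF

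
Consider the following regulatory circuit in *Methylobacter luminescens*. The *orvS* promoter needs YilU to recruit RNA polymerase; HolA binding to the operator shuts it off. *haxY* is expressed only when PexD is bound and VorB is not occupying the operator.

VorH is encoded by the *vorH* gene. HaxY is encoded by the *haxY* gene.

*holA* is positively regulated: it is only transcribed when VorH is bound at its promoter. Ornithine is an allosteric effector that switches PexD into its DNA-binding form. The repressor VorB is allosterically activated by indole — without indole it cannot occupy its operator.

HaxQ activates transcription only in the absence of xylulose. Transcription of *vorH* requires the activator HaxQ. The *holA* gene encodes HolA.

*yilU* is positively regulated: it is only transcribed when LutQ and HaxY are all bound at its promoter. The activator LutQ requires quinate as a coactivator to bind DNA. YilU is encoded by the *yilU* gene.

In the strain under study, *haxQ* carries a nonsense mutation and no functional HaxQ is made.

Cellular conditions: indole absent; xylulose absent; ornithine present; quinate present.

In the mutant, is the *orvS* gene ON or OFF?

Quinate is present, so LutQ is active.
Indole is absent, so VorB is inactive.
Ornithine is present, so PexD is active.
No repressor is bound and PexD is active, so *haxY* is transcribed.
So HaxY is produced and active.
No repressor is bound and LutQ and HaxY are active, so *yilU* is transcribed.
So YilU is produced and active.
HaxQ is non-functional in this strain, so it has no effect.
Required activator HaxQ is absent, so *vorH* is not transcribed.
So VorH is not produced.
Required activator VorH is absent, so *holA* is not transcribed.
So HolA is not produced.
No repressor is bound and YilU is active, so *orvS* is transcribed.

ON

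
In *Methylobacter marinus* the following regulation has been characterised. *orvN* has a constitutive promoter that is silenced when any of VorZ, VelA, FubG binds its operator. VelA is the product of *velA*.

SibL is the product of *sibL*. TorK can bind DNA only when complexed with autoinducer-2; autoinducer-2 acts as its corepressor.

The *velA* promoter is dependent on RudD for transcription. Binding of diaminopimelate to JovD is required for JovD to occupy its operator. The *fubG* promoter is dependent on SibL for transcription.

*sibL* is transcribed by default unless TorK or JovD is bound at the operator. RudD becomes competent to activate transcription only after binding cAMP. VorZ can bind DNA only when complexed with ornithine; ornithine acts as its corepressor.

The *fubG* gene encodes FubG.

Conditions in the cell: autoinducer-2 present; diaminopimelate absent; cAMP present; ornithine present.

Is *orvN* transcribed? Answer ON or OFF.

Ornithine is present, so VorZ is active.
cAMP is present, so RudD is active.
No repressor is bound and RudD is active, so *velA* is transcribed.
So VelA is produced and active.
Autoinducer-2 is present, so TorK is active.
Diaminopimelate is absent, so JovD is inactive.
With repressor TorK bound, *sibL* is not transcribed.
So SibL is not produced.
Required activator SibL is absent, so *fubG* is not transcribed.
So FubG is not produced.
With repressor VorZ bound, *orvN* is not transcribed.

OFF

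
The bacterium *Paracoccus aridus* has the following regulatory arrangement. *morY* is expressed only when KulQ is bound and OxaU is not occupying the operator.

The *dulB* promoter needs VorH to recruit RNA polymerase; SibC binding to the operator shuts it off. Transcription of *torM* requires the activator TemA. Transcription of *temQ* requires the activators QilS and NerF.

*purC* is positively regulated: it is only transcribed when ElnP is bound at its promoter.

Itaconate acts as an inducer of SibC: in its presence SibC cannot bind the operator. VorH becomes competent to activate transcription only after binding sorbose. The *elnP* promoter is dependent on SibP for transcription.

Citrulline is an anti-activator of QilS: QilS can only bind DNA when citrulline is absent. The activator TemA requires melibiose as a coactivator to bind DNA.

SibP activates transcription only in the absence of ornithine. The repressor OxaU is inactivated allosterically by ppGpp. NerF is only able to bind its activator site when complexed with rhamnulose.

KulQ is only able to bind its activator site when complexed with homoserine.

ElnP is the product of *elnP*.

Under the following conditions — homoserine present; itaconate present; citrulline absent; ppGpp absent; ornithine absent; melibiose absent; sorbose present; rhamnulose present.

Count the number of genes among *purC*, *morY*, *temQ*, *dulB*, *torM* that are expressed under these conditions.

Ornithine is absent, so SibP is active.
No repressor is bound and SibP is active, so *elnP* is transcribed.
So ElnP is produced and active.
No repressor is bound and ElnP is active, so *purC* is transcribed.
→ *purC* is ON.
Homoserine is present, so KulQ is active.
ppGpp is absent, so OxaU is active.
With repressor OxaU bound, *morY* is not transcribed.
→ *morY* is OFF.
Citrulline is absent, so QilS is active.
Rhamnulose is present, so NerF is active.
No repressor is bound and QilS and NerF are active, so *temQ* is transcribed.
→ *temQ* is ON.
Itaconate is present, so SibC is inactive.
Sorbose is present, so VorH is active.
No repressor is bound and VorH is active, so *dulB* is transcribed.
→ *dulB* is ON.
Melibiose is absent, so TemA is inactive.
Required activator TemA is absent, so *torM* is not transcribed.
→ *torM* is OFF.
3 of the 5 genes are transcribed.

3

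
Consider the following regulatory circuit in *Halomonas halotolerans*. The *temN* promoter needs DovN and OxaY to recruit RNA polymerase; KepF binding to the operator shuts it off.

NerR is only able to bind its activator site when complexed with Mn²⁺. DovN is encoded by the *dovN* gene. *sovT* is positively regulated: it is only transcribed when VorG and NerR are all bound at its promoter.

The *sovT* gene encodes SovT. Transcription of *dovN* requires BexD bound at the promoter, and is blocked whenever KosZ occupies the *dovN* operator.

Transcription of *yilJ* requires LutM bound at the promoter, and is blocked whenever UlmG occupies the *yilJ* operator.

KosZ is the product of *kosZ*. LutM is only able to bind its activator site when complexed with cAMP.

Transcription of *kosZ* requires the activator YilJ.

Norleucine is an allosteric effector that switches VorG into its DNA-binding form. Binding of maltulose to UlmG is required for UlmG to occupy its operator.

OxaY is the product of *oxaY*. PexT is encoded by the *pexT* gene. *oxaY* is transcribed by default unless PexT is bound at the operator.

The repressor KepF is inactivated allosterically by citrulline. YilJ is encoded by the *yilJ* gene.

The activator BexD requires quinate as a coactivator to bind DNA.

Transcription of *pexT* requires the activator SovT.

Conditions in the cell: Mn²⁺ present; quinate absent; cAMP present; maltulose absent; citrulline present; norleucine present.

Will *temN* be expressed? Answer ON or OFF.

Citrulline is present, so KepF is inactive.
cAMP is present, so LutM is active.
Maltulose is absent, so UlmG is inactive.
No repressor is bound and LutM is active, so *yilJ* is transcribed.
So YilJ is produced and active.
No repressor is bound and YilJ is active, so *kosZ* is transcribed.
So KosZ is produced and active.
Quinate is absent, so BexD is inactive.
With repressor KosZ bound, *dovN* is not transcribed.
So DovN is not produced.
Norleucine is present, so VorG is active.
Mn²⁺ is present, so NerR is active.
No repressor is bound and VorG and NerR are active, so *sovT* is transcribed.
So SovT is produced and active.
No repressor is bound and SovT is active, so *pexT* is transcribed.
So PexT is produced and active.
With repressor PexT bound, *oxaY* is not transcribed.
So OxaY is not produced.
Required activator DovN is absent, so *temN* is not transcribed.

OFF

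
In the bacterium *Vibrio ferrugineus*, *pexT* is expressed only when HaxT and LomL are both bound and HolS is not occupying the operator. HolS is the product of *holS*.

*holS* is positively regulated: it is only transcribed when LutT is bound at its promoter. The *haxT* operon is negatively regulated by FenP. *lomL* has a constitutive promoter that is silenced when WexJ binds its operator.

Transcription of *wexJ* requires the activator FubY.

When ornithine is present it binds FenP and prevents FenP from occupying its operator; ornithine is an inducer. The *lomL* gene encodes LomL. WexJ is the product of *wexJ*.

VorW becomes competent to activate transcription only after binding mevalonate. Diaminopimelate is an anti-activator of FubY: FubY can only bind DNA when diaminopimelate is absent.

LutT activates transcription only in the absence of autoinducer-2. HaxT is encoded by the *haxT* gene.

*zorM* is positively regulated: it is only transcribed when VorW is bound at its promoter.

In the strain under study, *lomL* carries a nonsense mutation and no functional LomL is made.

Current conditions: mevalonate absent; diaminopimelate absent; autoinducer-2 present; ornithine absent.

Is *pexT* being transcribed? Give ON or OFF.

OFF

Ornithine is absent, so FenP is active.
With repressor FenP bound, *haxT* is not transcribed.
So HaxT is not produced.
Autoinducer-2 is present, so LutT is inactive.
Required activator LutT is absent, so *holS* is not transcribed.
So HolS is not produced.
LomL is non-functional in this strain, so it has no effect.
Required activator HaxT is absent, so *pexT* is not transcribed.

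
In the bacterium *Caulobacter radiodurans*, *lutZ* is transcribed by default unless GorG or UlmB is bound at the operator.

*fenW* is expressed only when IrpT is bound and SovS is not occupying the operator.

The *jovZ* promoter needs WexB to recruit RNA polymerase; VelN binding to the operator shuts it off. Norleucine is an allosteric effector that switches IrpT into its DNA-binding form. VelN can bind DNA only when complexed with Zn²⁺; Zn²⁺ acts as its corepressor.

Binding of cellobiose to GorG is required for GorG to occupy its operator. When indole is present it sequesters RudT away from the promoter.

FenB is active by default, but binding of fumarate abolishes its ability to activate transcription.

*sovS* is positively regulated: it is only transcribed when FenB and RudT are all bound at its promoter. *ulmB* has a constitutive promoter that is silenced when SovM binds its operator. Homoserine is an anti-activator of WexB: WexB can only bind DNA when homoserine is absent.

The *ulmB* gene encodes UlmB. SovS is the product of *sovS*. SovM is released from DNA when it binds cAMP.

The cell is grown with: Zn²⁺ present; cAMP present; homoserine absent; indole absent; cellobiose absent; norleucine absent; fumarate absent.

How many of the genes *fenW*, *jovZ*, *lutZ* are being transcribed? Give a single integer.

Norleucine is absent, so IrpT is inactive.
Fumarate is absent, so FenB is active.
Indole is absent, so RudT is active.
No repressor is bound and FenB and RudT are active, so *sovS* is transcribed.
So SovS is produced and active.
With repressor SovS bound, *fenW* is not transcribed.
→ *fenW* is OFF.
Homoserine is absent, so WexB is active.
Zn²⁺ is present, so VelN is active.
With repressor VelN bound, *jovZ* is not transcribed.
→ *jovZ* is OFF.
Cellobiose is absent, so GorG is inactive.
cAMP is present, so SovM is inactive.
With no repressor bound, *ulmB* is transcribed.
So UlmB is produced and active.
With repressor UlmB bound, *lutZ* is not transcribed.
→ *lutZ* is OFF.
0 of the 3 genes are transcribed.

0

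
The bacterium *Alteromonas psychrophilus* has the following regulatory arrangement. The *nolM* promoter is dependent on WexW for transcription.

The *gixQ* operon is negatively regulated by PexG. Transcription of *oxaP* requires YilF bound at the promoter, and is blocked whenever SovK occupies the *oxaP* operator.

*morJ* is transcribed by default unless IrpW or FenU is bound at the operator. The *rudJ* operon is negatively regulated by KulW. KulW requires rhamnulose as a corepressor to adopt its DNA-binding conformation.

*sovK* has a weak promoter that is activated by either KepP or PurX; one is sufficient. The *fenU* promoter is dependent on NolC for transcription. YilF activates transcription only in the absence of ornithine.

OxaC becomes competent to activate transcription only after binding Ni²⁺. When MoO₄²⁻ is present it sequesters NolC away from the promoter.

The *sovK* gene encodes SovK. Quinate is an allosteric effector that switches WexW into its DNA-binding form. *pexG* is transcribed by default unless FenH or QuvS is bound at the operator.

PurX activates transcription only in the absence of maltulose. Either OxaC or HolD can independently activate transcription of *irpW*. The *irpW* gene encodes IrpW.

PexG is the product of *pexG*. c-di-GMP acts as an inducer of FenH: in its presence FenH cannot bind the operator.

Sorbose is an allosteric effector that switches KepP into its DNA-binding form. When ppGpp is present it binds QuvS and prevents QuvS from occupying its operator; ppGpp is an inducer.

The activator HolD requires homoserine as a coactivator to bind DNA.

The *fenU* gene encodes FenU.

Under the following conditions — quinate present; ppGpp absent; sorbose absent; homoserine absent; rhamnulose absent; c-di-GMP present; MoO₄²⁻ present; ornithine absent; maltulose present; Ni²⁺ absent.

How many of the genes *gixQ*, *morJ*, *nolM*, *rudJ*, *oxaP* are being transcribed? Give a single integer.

c-di-GMP is present, so FenH is inactive.
ppGpp is absent, so QuvS is active.
With repressor QuvS bound, *pexG* is not transcribed.
So PexG is not produced.
With no repressor bound, *gixQ* is transcribed.
→ *gixQ* is ON.
Ni²⁺ is absent, so OxaC is inactive.
Homoserine is absent, so HolD is inactive.
No activator is available at the *irpW* promoter, so *irpW* is not transcribed.
So IrpW is not produced.
MoO₄²⁻ is present, so NolC is inactive.
Required activator NolC is absent, so *fenU* is not transcribed.
So FenU is not produced.
With no repressor bound, *morJ* is transcribed.
→ *morJ* is ON.
Quinate is present, so WexW is active.
No repressor is bound and WexW is active, so *nolM* is transcribed.
→ *nolM* is ON.
Rhamnulose is absent, so KulW is inactive.
With no repressor bound, *rudJ* is transcribed.
→ *rudJ* is ON.
Ornithine is absent, so YilF is active.
Sorbose is absent, so KepP is inactive.
Maltulose is present, so PurX is inactive.
No activator is available at the *sovK* promoter, so *sovK* is not transcribed.
So SovK is not produced.
No repressor is bound and YilF is active, so *oxaP* is transcribed.
→ *oxaP* is ON.
5 of the 5 genes are transcribed.

5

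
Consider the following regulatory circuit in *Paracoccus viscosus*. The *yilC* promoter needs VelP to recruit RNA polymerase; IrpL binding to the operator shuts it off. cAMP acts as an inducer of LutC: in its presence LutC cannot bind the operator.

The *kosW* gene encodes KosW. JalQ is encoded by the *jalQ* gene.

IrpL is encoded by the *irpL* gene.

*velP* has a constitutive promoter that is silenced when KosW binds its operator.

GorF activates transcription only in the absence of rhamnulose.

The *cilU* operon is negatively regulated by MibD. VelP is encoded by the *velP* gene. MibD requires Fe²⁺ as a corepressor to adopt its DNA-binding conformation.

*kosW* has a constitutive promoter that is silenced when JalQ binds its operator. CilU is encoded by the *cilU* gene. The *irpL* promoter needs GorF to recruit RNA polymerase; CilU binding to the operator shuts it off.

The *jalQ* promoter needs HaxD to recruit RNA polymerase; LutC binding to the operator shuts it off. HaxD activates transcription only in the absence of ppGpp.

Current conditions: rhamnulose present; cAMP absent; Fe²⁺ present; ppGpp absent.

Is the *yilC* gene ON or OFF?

OFF

Fe²⁺ is present, so MibD is active.
With repressor MibD bound, *cilU* is not transcribed.
So CilU is not produced.
Rhamnulose is present, so GorF is inactive.
Required activator GorF is absent, so *irpL* is not transcribed.
So IrpL is not produced.
ppGpp is absent, so HaxD is active.
cAMP is absent, so LutC is active.
With repressor LutC bound, *jalQ* is not transcribed.
So JalQ is not produced.
With no repressor bound, *kosW* is transcribed.
So KosW is produced and active.
With repressor KosW bound, *velP* is not transcribed.
So VelP is not produced.
Required activator VelP is absent, so *yilC* is not transcribed.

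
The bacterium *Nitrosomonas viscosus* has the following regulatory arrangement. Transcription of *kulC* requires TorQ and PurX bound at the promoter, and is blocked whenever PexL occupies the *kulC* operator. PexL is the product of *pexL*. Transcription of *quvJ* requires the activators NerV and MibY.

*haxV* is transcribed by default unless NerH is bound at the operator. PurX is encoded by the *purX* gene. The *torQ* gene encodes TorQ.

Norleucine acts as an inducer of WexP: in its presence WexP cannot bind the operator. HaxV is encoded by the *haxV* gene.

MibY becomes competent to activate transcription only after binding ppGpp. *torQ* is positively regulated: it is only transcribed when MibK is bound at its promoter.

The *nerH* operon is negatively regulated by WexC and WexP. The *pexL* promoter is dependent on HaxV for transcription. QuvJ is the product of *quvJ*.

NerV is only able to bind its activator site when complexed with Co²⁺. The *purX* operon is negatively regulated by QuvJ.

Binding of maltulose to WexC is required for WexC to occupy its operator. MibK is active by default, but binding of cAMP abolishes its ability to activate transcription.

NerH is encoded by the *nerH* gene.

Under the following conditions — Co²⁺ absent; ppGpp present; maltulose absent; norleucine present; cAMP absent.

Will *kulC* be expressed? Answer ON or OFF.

cAMP is absent, so MibK is active.
No repressor is bound and MibK is active, so *torQ* is transcribed.
So TorQ is produced and active.
Co²⁺ is absent, so NerV is inactive.
ppGpp is present, so MibY is active.
Required activator NerV is absent, so *quvJ* is not transcribed.
So QuvJ is not produced.
With no repressor bound, *purX* is transcribed.
So PurX is produced and active.
Maltulose is absent, so WexC is inactive.
Norleucine is present, so WexP is inactive.
With no repressor bound, *nerH* is transcribed.
So NerH is produced and active.
With repressor NerH bound, *haxV* is not transcribed.
So HaxV is not produced.
Required activator HaxV is absent, so *pexL* is not transcribed.
So PexL is not produced.
No repressor is bound and TorQ and PurX are active, so *kulC* is transcribed.

ON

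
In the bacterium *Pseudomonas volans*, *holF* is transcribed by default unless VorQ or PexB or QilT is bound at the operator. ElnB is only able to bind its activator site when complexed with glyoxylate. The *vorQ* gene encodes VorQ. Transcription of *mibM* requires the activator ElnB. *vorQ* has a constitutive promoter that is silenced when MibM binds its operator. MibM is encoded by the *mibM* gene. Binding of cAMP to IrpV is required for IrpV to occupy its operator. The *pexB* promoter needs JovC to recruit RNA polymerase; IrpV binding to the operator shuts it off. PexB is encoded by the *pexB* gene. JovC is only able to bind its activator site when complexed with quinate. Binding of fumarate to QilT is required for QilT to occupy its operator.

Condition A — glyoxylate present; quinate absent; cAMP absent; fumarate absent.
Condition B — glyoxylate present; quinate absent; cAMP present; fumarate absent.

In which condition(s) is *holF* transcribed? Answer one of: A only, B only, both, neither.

both

Condition A:
Glyoxylate is present, so ElnB is active.
No repressor is bound and ElnB is active, so *mibM* is transcribed.
So MibM is produced and active.
With repressor MibM bound, *vorQ* is not transcribed.
So VorQ is not produced.
Quinate is absent, so JovC is inactive.
cAMP is absent, so IrpV is inactive.
Required activator JovC is absent, so *pexB* is not transcribed.
So PexB is not produced.
Fumarate is absent, so QilT is inactive.
With no repressor bound, *holF* is transcribed.
→ *holF* is ON in A.
Condition B:
Glyoxylate is present, so ElnB is active.
No repressor is bound and ElnB is active, so *mibM* is transcribed.
So MibM is produced and active.
With repressor MibM bound, *vorQ* is not transcribed.
So VorQ is not produced.
Quinate is absent, so JovC is inactive.
cAMP is present, so IrpV is active.
With repressor IrpV bound, *pexB* is not transcribed.
So PexB is not produced.
Fumarate is absent, so QilT is inactive.
With no repressor bound, *holF* is transcribed.
→ *holF* is ON in B.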